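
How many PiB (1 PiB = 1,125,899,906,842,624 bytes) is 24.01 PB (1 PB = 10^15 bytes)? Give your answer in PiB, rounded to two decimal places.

21.33 PiB

24.01 PB × 1,000,000,000,000,000 bytes/PB = 24,010,000,000,000,000 bytes
1 PiB = 1,125,899,906,842,624 bytes
24,010,000,000,000,000 / 1,125,899,906,842,624 = 21.33 PiB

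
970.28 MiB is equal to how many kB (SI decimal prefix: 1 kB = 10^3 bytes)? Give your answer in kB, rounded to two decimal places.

970.28 MiB = 970.28 × 2^20 bytes = 1,017,412,321.28 bytes
1 kB = 10^3 bytes = 1,000 bytes
1,017,412,321.28 / 1,000 = 1,017,412.32 kB

1,017,412.32 kB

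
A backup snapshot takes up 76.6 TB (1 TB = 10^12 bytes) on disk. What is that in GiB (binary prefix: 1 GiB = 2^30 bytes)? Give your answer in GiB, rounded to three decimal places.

76.6 TB = 76.6 × 10^12 bytes = 76,600,000,000,000 bytes
1 GiB = 1,073,741,824 bytes
76,600,000,000,000 / 1,073,741,824 = 71,339.309 GiB

71,339.309 GiB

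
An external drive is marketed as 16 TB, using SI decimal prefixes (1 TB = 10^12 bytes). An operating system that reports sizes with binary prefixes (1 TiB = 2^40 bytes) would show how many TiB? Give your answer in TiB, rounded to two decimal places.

16 TB × 1,000,000,000,000 bytes/TB = 16,000,000,000,000 bytes
1 TiB = 2^40 bytes = 1,099,511,627,776 bytes
16,000,000,000,000 / 1,099,511,627,776 = 14.55 TiB

14.55 TiB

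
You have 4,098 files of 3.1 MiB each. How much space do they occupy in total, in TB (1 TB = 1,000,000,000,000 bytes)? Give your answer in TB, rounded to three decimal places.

Total = 4,098 × 3.1 MiB = 12703.8 MiB
= 12703.8 × 1,048,576 bytes = 13,320,899,788.8 bytes
1 TB = 1,000,000,000,000 bytes
13,320,899,788.8 / 1,000,000,000,000 = 0.013 TB

0.013 TB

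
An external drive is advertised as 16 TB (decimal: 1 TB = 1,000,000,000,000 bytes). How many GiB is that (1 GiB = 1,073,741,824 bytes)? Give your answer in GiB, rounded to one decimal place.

14,901.2 GiB

16 TB = 16 × 10^12 bytes = 16,000,000,000,000 bytes
1 GiB = 1,073,741,824 bytes
16,000,000,000,000 / 1,073,741,824 = 14,901.2 GiB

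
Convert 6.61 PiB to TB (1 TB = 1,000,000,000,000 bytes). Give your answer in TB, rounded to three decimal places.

6.61 PiB = 6.61 × 2^50 bytes = 7,442,198,384,229,744.64 bytes
1 TB = 1,000,000,000,000 bytes
7,442,198,384,229,744.64 / 1,000,000,000,000 = 7,442.198 TB

7,442.198 TB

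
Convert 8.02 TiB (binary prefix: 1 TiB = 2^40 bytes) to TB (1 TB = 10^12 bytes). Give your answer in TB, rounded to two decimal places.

8.02 TiB = 8.02 × 2^40 bytes = 8,818,083,254,763.52 bytes
1 TB = 1,000,000,000,000 bytes
8,818,083,254,763.52 / 1,000,000,000,000 = 8.82 TB

8.82 TB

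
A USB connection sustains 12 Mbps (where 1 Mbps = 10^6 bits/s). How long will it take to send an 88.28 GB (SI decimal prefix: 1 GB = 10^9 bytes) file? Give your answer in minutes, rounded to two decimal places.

980.89 minutes

88.28 GB = 88,280,000,000 bytes = 706,240,000,000 bits
12 Mbps = 12,000,000 bits/s
time = 706,240,000,000 / 12,000,000 = 58,853.333 s
58,853.333 s / 60 = 980.89 minutes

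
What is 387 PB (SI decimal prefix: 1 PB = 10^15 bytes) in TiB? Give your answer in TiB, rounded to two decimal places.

387 PB × 1,000,000,000,000,000 bytes/PB = 387,000,000,000,000,000 bytes
1 TiB = 2^40 bytes = 1,099,511,627,776 bytes
387,000,000,000,000,000 / 1,099,511,627,776 = 351,974.45 TiB

351,974.45 TiB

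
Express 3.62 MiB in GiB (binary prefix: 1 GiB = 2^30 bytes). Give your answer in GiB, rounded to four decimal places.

3.62 MiB × 1,048,576 bytes/MiB = 3,795,845.12 bytes
1 GiB = 1,073,741,824 bytes
3,795,845.12 / 1,073,741,824 = 0.0035 GiB

0.0035 GiB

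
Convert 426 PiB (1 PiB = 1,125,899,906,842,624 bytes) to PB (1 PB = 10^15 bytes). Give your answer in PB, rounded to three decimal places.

426 PiB = 426 × 2^50 bytes = 479,633,360,314,957,824 bytes
1 PB = 10^15 bytes = 1,000,000,000,000,000 bytes
479,633,360,314,957,824 / 1,000,000,000,000,000 = 479.633 PB

479.633 PB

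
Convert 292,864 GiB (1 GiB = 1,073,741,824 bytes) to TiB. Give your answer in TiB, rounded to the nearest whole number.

286 TiB

292,864 GiB × 1,073,741,824 bytes/GiB = 314,460,325,543,936 bytes
1 TiB = 1,099,511,627,776 bytes
314,460,325,543,936 / 1,099,511,627,776 = 286 TiB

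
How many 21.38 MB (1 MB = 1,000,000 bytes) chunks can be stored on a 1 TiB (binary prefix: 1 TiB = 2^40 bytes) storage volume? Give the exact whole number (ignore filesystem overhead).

Capacity: 1 TiB = 1,099,511,627,776 bytes
Per item: 21.38 MB = 21,380,000 bytes
⌊1,099,511,627,776 / 21,380,000⌋ = 51,427

51,427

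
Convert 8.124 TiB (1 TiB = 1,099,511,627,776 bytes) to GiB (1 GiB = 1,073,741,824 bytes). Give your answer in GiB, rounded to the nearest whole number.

8,319 GiB

8.124 TiB × 1,099,511,627,776 bytes/TiB = 8,932,432,464,052.224 bytes
1 GiB = 1,073,741,824 bytes
8,932,432,464,052.224 / 1,073,741,824 = 8,319 GiB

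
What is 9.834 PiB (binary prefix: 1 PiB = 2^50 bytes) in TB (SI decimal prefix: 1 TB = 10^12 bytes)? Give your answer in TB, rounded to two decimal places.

9.834 PiB × 1,125,899,906,842,624 bytes/PiB = 11,072,099,683,890,364.416 bytes
1 TB = 10^12 bytes = 1,000,000,000,000 bytes
11,072,099,683,890,364.416 / 1,000,000,000,000 = 11,072.10 TB

11,072.10 TB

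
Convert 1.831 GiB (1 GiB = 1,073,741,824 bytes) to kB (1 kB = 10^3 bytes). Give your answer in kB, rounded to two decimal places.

1.831 GiB = 1.831 × 2^30 bytes = 1,966,021,279.744 bytes
1 kB = 1,000 bytes
1,966,021,279.744 / 1,000 = 1,966,021.28 kB

1,966,021.28 kB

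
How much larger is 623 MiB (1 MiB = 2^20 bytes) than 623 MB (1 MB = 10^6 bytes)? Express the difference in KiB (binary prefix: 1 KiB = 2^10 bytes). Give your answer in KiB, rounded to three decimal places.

29,553.563 KiB

623 MiB = 623 × 1,048,576 = 653,262,848 bytes
623 MB = 623 × 1,000,000 = 623,000,000 bytes
difference = 30,262,848 bytes
30,262,848 / 1,024 = 29,553.563 KiB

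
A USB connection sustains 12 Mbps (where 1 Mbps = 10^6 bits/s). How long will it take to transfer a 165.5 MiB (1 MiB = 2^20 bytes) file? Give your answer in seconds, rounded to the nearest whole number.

116 seconds

165.5 MiB = 173,539,328 bytes = 1,388,314,624 bits
12 Mbps = 12,000,000 bits/s
time = 1,388,314,624 / 12,000,000 = 116 s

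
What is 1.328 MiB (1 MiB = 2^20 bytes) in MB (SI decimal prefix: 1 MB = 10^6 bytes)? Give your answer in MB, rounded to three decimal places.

1.328 MiB = 1.328 × 2^20 bytes = 1,392,508.928 bytes
1 MB = 1,000,000 bytes
1,392,508.928 / 1,000,000 = 1.393 MB

1.393 MB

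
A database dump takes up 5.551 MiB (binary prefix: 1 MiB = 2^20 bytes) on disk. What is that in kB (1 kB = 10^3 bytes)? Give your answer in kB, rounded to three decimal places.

5,820.645 kB

5.551 MiB × 1,048,576 bytes/MiB = 5,820,645.376 bytes
1 kB = 10^3 bytes = 1,000 bytes
5,820,645.376 / 1,000 = 5,820.645 kB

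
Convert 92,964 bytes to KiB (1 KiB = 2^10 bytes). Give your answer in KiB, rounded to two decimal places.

90.79 KiB

92,964 bytes given.
1 KiB = 2^10 bytes = 1,024 bytes
92,964 / 1,024 = 90.79 KiB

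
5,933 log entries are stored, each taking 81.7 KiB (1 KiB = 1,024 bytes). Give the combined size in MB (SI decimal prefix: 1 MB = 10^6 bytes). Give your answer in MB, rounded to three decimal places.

Total = 5,933 × 81.7 KiB = 484726.1 KiB
= 484726.1 × 1,024 bytes = 496,359,526.4 bytes
1 MB = 1,000,000 bytes
496,359,526.4 / 1,000,000 = 496.360 MB

496.360 MB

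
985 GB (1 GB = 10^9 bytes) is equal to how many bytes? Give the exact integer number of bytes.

985,000,000,000 bytes

985 × 1,000,000,000 = 985,000,000,000 bytes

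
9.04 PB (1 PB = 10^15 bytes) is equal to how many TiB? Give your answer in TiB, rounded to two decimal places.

8,221.83 TiB

9.04 PB × 1,000,000,000,000,000 bytes/PB = 9,040,000,000,000,000 bytes
1 TiB = 2^40 bytes = 1,099,511,627,776 bytes
9,040,000,000,000,000 / 1,099,511,627,776 = 8,221.83 TiB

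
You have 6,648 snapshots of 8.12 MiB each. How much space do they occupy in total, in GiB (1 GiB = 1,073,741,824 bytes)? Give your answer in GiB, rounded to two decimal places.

Total = 6,648 × 8.12 MiB = 53981.76 MiB
= 53981.76 × 1,048,576 bytes = 56,603,977,973.76 bytes
1 GiB = 1,073,741,824 bytes
56,603,977,973.76 / 1,073,741,824 = 52.72 GiB

52.72 GiB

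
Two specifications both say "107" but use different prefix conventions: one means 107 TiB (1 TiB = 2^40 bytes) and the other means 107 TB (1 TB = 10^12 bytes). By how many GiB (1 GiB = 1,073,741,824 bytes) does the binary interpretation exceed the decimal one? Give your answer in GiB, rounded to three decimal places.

9,916.485 GiB

107 TiB = 107 × 1,099,511,627,776 = 117,647,744,172,032 bytes
107 TB = 107 × 1,000,000,000,000 = 107,000,000,000,000 bytes
difference = 10,647,744,172,032 bytes
10,647,744,172,032 / 1,073,741,824 = 9,916.485 GiB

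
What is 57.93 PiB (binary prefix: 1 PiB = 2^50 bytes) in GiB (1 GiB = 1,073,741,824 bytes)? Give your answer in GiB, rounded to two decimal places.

57.93 PiB = 57.93 × 2^50 bytes = 65,223,381,603,393,208.32 bytes
1 GiB = 1,073,741,824 bytes
65,223,381,603,393,208.32 / 1,073,741,824 = 60,744,007.68 GiB

60,744,007.68 GiB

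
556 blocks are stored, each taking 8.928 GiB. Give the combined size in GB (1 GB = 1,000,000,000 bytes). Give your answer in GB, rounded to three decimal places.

Total = 556 × 8.928 GiB = 4963.968 GiB
= 4963.968 × 1,073,741,824 bytes = 5,330,020,054,597.632 bytes
1 GB = 1,000,000,000 bytes
5,330,020,054,597.632 / 1,000,000,000 = 5,330.020 GB

5,330.020 GB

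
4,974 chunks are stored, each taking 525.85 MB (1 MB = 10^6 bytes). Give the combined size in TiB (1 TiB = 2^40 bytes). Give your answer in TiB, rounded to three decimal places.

2.379 TiB

Total = 4,974 × 525.85 MB = 2615577.9 MB
= 2615577.9 × 1,000,000 bytes = 2,615,577,900,000 bytes
1 TiB = 1,099,511,627,776 bytes
2,615,577,900,000 / 1,099,511,627,776 = 2.379 TiB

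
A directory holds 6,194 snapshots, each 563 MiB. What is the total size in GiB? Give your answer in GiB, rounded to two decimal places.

Total = 6,194 × 563 MiB = 3,487,222 MiB
= 3,487,222 × 1,048,576 bytes = 3,656,617,295,872 bytes
1 GiB = 1,073,741,824 bytes
3,656,617,295,872 / 1,073,741,824 = 3,405.49 GiB

3,405.49 GiB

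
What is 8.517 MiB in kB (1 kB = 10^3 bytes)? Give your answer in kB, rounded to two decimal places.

8,930.72 kB

8.517 MiB = 8.517 × 2^20 bytes = 8,930,721.792 bytes
1 kB = 1,000 bytes
8,930,721.792 / 1,000 = 8,930.72 kB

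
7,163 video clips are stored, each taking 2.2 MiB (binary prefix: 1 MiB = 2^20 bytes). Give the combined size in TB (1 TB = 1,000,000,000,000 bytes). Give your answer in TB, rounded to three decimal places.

0.017 TB

Total = 7,163 × 2.2 MiB = 15758.6 MiB
= 15758.6 × 1,048,576 bytes = 16,524,089,753.6 bytes
1 TB = 1,000,000,000,000 bytes
16,524,089,753.6 / 1,000,000,000,000 = 0.017 TB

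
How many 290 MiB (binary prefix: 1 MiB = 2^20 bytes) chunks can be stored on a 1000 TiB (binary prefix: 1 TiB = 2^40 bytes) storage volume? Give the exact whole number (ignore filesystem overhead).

3,615,779

Capacity: 1000 TiB = 1,099,511,627,776,000 bytes
Per item: 290 MiB = 304,087,040 bytes
⌊1,099,511,627,776,000 / 304,087,040⌋ = 3,615,779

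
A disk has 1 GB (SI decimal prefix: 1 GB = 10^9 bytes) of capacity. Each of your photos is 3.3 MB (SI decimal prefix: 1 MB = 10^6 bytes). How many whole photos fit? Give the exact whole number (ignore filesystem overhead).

303

Capacity: 1 GB = 1,000,000,000 bytes
Per item: 3.3 MB = 3,300,000 bytes
⌊1,000,000,000 / 3,300,000⌋ = 303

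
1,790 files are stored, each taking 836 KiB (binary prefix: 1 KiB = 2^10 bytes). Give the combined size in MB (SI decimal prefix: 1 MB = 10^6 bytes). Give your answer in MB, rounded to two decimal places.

Total = 1,790 × 836 KiB = 1,496,440 KiB
= 1,496,440 × 1,024 bytes = 1,532,354,560 bytes
1 MB = 1,000,000 bytes
1,532,354,560 / 1,000,000 = 1,532.35 MB

1,532.35 MB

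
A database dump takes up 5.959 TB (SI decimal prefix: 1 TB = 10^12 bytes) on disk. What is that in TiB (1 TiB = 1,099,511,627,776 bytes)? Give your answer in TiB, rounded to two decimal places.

5.959 TB = 5.959 × 10^12 bytes = 5,959,000,000,000 bytes
1 TiB = 2^40 bytes = 1,099,511,627,776 bytes
5,959,000,000,000 / 1,099,511,627,776 = 5.42 TiB

5.42 TiB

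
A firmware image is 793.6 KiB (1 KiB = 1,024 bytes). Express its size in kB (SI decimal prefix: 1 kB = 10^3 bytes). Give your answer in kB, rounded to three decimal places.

793.6 KiB = 793.6 × 2^10 bytes = 812,646.4 bytes
1 kB = 1,000 bytes
812,646.4 / 1,000 = 812.646 kB

812.646 kB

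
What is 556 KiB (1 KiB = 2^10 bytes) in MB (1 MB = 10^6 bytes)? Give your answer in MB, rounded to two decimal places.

556 KiB = 556 × 2^10 bytes = 569,344 bytes
1 MB = 10^6 bytes = 1,000,000 bytes
569,344 / 1,000,000 = 0.57 MB

0.57 MB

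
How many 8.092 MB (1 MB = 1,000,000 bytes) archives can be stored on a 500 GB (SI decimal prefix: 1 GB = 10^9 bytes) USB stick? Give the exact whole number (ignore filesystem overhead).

Capacity: 500 GB = 500,000,000,000 bytes
Per item: 8.092 MB = 8,092,000 bytes
⌊500,000,000,000 / 8,092,000⌋ = 61,789

61,789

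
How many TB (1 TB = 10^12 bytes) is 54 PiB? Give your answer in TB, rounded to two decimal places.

54 PiB = 54 × 2^50 bytes = 60,798,594,969,501,696 bytes
1 TB = 10^12 bytes = 1,000,000,000,000 bytes
60,798,594,969,501,696 / 1,000,000,000,000 = 60,798.59 TB

60,798.59 TB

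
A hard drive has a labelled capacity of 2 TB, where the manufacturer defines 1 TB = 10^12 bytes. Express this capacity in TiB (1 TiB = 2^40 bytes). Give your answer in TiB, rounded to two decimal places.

1.82 TiB

2 TB × 1,000,000,000,000 bytes/TB = 2,000,000,000,000 bytes
1 TiB = 1,099,511,627,776 bytes
2,000,000,000,000 / 1,099,511,627,776 = 1.82 TiB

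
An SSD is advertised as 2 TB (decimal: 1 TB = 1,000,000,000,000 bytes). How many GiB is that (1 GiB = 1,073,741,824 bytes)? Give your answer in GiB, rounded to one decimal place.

2 TB = 2 × 10^12 bytes = 2,000,000,000,000 bytes
1 GiB = 1,073,741,824 bytes
2,000,000,000,000 / 1,073,741,824 = 1,862.6 GiB

1,862.6 GiB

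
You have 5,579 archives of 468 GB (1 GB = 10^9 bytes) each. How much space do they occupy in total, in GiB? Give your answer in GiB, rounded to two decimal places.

Total = 5,579 × 468 GB = 2,610,972 GB
= 2,610,972 × 1,000,000,000 bytes = 2,610,972,000,000,000 bytes
1 GiB = 1,073,741,824 bytes
2,610,972,000,000,000 / 1,073,741,824 = 2,431,657.17 GiB

2,431,657.17 GiB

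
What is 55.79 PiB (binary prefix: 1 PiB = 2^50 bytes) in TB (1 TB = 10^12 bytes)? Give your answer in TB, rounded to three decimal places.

62,813.956 TB

55.79 PiB = 55.79 × 2^50 bytes = 62,813,955,802,749,992.96 bytes
1 TB = 1,000,000,000,000 bytes
62,813,955,802,749,992.96 / 1,000,000,000,000 = 62,813.956 TB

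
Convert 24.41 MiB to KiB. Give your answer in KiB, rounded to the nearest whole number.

24.41 MiB × 1,048,576 bytes/MiB = 25,595,740.16 bytes
1 KiB = 2^10 bytes = 1,024 bytes
25,595,740.16 / 1,024 = 24,996 KiB

24,996 KiB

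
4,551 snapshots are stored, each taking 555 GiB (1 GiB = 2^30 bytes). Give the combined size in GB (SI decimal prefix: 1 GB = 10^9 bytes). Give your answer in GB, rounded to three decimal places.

2,712,062.468 GB

Total = 4,551 × 555 GiB = 2,525,805 GiB
= 2,525,805 × 1,073,741,824 bytes = 2,712,062,467,768,320 bytes
1 GB = 1,000,000,000 bytes
2,712,062,467,768,320 / 1,000,000,000 = 2,712,062.468 GB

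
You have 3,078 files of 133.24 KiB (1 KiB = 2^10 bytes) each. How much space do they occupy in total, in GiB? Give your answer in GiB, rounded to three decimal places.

0.391 GiB

Total = 3,078 × 133.24 KiB = 410112.72 KiB
= 410112.72 × 1,024 bytes = 419,955,425.28 bytes
1 GiB = 1,073,741,824 bytes
419,955,425.28 / 1,073,741,824 = 0.391 GiB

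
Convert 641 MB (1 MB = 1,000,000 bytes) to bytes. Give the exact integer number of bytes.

641 × 1,000,000 = 641,000,000 bytes

641,000,000 bytes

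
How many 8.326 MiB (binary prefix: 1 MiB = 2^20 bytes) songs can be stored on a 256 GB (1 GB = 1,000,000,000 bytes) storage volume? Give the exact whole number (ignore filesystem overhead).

29,322

Capacity: 256 GB = 256,000,000,000 bytes
Per item: 8.326 MiB = 8,730,443.776 bytes
⌊256,000,000,000 / 8,730,443.776⌋ = 29,322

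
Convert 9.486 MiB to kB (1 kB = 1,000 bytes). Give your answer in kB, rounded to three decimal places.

9.486 MiB = 9.486 × 2^20 bytes = 9,946,791.936 bytes
1 kB = 10^3 bytes = 1,000 bytes
9,946,791.936 / 1,000 = 9,946.792 kB

9,946.792 kB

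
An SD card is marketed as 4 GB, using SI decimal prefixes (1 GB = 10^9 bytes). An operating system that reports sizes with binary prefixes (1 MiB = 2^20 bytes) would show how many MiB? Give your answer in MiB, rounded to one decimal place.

4 GB = 4 × 10^9 bytes = 4,000,000,000 bytes
1 MiB = 1,048,576 bytes
4,000,000,000 / 1,048,576 = 3,814.7 MiB

3,814.7 MiB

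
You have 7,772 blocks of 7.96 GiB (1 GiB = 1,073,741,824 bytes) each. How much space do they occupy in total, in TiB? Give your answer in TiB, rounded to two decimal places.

Total = 7,772 × 7.96 GiB = 61865.12 GiB
= 61865.12 × 1,073,741,824 bytes = 66,427,166,790,778.88 bytes
1 TiB = 1,099,511,627,776 bytes
66,427,166,790,778.88 / 1,099,511,627,776 = 60.42 TiB

60.42 TiB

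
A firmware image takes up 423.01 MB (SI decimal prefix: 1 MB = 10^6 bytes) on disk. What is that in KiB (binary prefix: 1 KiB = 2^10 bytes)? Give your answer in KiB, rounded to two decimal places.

413,095.70 KiB

423.01 MB × 1,000,000 bytes/MB = 423,010,000 bytes
1 KiB = 1,024 bytes
423,010,000 / 1,024 = 413,095.70 KiB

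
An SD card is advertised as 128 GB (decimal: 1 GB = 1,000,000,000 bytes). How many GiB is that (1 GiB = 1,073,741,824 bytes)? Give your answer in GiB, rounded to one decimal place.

119.2 GiB

128 GB = 128 × 10^9 bytes = 128,000,000,000 bytes
1 GiB = 2^30 bytes = 1,073,741,824 bytes
128,000,000,000 / 1,073,741,824 = 119.2 GiB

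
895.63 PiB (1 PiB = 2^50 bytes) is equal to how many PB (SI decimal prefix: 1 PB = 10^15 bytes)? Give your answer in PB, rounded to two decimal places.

895.63 PiB = 895.63 × 2^50 bytes = 1,008,389,733,565,459,333.12 bytes
1 PB = 1,000,000,000,000,000 bytes
1,008,389,733,565,459,333.12 / 1,000,000,000,000,000 = 1,008.39 PB

1,008.39 PB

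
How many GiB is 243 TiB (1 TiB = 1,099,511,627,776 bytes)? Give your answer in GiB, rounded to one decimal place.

248,832.0 GiB

243 TiB = 243 × 2^40 bytes = 267,181,325,549,568 bytes
1 GiB = 1,073,741,824 bytes
267,181,325,549,568 / 1,073,741,824 = 248,832.0 GiB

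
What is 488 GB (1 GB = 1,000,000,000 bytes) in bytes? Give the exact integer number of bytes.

488,000,000,000 bytes

488 × 1,000,000,000 = 488,000,000,000 bytes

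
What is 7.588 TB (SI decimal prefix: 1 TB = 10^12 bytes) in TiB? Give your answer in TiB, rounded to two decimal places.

6.90 TiB

7.588 TB = 7.588 × 10^12 bytes = 7,588,000,000,000 bytes
1 TiB = 1,099,511,627,776 bytes
7,588,000,000,000 / 1,099,511,627,776 = 6.90 TiB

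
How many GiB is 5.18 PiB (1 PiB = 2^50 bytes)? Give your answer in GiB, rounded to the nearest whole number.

5,431,624 GiB

5.18 PiB = 5.18 × 2^50 bytes = 5,832,161,517,444,792.32 bytes
1 GiB = 2^30 bytes = 1,073,741,824 bytes
5,832,161,517,444,792.32 / 1,073,741,824 = 5,431,624 GiB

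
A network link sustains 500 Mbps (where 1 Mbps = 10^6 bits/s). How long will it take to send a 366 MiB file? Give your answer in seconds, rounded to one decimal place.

366 MiB = 383,778,816 bytes = 3,070,230,528 bits
500 Mbps = 500,000,000 bits/s
time = 3,070,230,528 / 500,000,000 = 6.1 s

6.1 seconds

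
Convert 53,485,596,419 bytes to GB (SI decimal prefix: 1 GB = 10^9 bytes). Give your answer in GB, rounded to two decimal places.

53,485,596,419 bytes given.
1 GB = 10^9 bytes = 1,000,000,000 bytes
53,485,596,419 / 1,000,000,000 = 53.49 GB

53.49 GB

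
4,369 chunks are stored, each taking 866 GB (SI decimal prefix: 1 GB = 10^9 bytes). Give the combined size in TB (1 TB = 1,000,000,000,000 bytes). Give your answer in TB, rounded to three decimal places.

3,783.554 TB

Total = 4,369 × 866 GB = 3,783,554 GB
= 3,783,554 × 1,000,000,000 bytes = 3,783,554,000,000,000 bytes
1 TB = 1,000,000,000,000 bytes
3,783,554,000,000,000 / 1,000,000,000,000 = 3,783.554 TB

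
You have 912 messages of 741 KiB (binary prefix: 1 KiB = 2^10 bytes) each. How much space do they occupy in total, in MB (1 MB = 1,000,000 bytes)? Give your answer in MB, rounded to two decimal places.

692.01 MB

Total = 912 × 741 KiB = 675,792 KiB
= 675,792 × 1,024 bytes = 692,011,008 bytes
1 MB = 1,000,000 bytes
692,011,008 / 1,000,000 = 692.01 MB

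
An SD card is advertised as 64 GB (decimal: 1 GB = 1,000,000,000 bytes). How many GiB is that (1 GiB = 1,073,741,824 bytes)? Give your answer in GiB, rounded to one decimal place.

59.6 GiB

64 GB × 1,000,000,000 bytes/GB = 64,000,000,000 bytes
1 GiB = 1,073,741,824 bytes
64,000,000,000 / 1,073,741,824 = 59.6 GiB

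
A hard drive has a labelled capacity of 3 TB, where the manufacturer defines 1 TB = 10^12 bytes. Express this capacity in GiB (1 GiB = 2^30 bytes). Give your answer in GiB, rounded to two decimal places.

2,793.97 GiB

3 TB = 3 × 10^12 bytes = 3,000,000,000,000 bytes
1 GiB = 2^30 bytes = 1,073,741,824 bytes
3,000,000,000,000 / 1,073,741,824 = 2,793.97 GiB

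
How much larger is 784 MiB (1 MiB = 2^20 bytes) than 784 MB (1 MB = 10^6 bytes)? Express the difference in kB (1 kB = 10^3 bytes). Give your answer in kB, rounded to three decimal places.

784 MiB = 784 × 1,048,576 = 822,083,584 bytes
784 MB = 784 × 1,000,000 = 784,000,000 bytes
difference = 38,083,584 bytes
38,083,584 / 1,000 = 38,083.584 kB

38,083.584 kB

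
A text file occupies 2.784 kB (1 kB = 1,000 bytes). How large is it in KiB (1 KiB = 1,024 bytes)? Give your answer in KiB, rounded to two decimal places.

2.784 kB × 1,000 bytes/kB = 2,784 bytes
1 KiB = 2^10 bytes = 1,024 bytes
2,784 / 1,024 = 2.72 KiB

2.72 KiB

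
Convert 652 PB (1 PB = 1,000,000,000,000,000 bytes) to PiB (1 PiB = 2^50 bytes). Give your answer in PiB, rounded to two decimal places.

652 PB × 1,000,000,000,000,000 bytes/PB = 652,000,000,000,000,000 bytes
1 PiB = 2^50 bytes = 1,125,899,906,842,624 bytes
652,000,000,000,000,000 / 1,125,899,906,842,624 = 579.09 PiB

579.09 PiB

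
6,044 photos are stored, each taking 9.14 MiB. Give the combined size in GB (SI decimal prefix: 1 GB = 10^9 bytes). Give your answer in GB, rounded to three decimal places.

57.926 GB

Total = 6,044 × 9.14 MiB = 55242.16 MiB
= 55242.16 × 1,048,576 bytes = 57,925,603,164.16 bytes
1 GB = 1,000,000,000 bytes
57,925,603,164.16 / 1,000,000,000 = 57.926 GB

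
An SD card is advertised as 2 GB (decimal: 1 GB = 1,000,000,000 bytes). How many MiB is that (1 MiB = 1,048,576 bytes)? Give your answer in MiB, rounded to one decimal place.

2 GB = 2 × 10^9 bytes = 2,000,000,000 bytes
1 MiB = 2^20 bytes = 1,048,576 bytes
2,000,000,000 / 1,048,576 = 1,907.3 MiB

1,907.3 MiB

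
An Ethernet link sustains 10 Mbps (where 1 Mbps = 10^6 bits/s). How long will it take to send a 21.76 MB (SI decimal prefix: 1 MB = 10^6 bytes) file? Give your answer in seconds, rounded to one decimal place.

17.4 seconds

21.76 MB = 21,760,000 bytes = 174,080,000 bits
10 Mbps = 10,000,000 bits/s
time = 174,080,000 / 10,000,000 = 17.4 s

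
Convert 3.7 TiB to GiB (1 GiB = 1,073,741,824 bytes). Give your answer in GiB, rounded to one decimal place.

3,788.8 GiB

3.7 TiB = 3.7 × 2^40 bytes = 4,068,193,022,771.2 bytes
1 GiB = 2^30 bytes = 1,073,741,824 bytes
4,068,193,022,771.2 / 1,073,741,824 = 3,788.8 GiB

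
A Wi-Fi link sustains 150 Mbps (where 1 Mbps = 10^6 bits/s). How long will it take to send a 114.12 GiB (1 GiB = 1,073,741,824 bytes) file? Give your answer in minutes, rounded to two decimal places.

108.92 minutes

114.12 GiB = 122,535,416,954.88 bytes = 980,283,335,639.04 bits
150 Mbps = 150,000,000 bits/s
time = 980,283,335,639.04 / 150,000,000 = 6,535.222 s
6,535.222 s / 60 = 108.92 minutes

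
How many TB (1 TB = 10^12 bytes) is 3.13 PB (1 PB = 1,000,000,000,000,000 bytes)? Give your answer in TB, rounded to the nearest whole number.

3.13 PB = 3.13 × 10^15 bytes = 3,130,000,000,000,000 bytes
1 TB = 1,000,000,000,000 bytes
3,130,000,000,000,000 / 1,000,000,000,000 = 3,130 TB

3,130 TB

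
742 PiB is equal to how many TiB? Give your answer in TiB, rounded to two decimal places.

759,808.00 TiB

742 PiB = 742 × 2^50 bytes = 835,417,730,877,227,008 bytes
1 TiB = 1,099,511,627,776 bytes
835,417,730,877,227,008 / 1,099,511,627,776 = 759,808.00 TiB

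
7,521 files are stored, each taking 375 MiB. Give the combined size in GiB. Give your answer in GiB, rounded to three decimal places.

Total = 7,521 × 375 MiB = 2,820,375 MiB
= 2,820,375 × 1,048,576 bytes = 2,957,377,536,000 bytes
1 GiB = 1,073,741,824 bytes
2,957,377,536,000 / 1,073,741,824 = 2,754.272 GiB

2,754.272 GiB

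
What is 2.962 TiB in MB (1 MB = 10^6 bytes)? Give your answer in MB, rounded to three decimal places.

3,256,753.441 MB

2.962 TiB = 2.962 × 2^40 bytes = 3,256,753,441,472.512 bytes
1 MB = 10^6 bytes = 1,000,000 bytes
3,256,753,441,472.512 / 1,000,000 = 3,256,753.441 MB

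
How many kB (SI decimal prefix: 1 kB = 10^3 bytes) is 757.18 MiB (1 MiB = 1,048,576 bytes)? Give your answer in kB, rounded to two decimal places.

793,960.78 kB

757.18 MiB × 1,048,576 bytes/MiB = 793,960,775.68 bytes
1 kB = 1,000 bytes
793,960,775.68 / 1,000 = 793,960.78 kB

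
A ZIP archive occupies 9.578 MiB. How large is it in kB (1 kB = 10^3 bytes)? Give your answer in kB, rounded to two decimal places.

10,043.26 kB

9.578 MiB × 1,048,576 bytes/MiB = 10,043,260.928 bytes
1 kB = 10^3 bytes = 1,000 bytes
10,043,260.928 / 1,000 = 10,043.26 kB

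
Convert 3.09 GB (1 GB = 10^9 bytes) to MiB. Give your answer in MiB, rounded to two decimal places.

3.09 GB = 3.09 × 10^9 bytes = 3,090,000,000 bytes
1 MiB = 2^20 bytes = 1,048,576 bytes
3,090,000,000 / 1,048,576 = 2,946.85 MiB

2,946.85 MiB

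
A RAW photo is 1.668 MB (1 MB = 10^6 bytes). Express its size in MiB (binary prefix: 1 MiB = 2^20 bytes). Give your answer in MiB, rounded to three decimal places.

1.668 MB = 1.668 × 10^6 bytes = 1,668,000 bytes
1 MiB = 1,048,576 bytes
1,668,000 / 1,048,576 = 1.591 MiB

1.591 MiB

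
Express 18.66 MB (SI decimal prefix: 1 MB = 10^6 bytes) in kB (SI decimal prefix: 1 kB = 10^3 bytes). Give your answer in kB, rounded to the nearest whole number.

18,660 kB

18.66 MB = 18.66 × 10^6 bytes = 18,660,000 bytes
1 kB = 1,000 bytes
18,660,000 / 1,000 = 18,660 kB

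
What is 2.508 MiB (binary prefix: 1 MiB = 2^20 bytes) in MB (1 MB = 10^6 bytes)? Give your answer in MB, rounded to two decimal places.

2.508 MiB × 1,048,576 bytes/MiB = 2,629,828.608 bytes
1 MB = 10^6 bytes = 1,000,000 bytes
2,629,828.608 / 1,000,000 = 2.63 MB

2.63 MB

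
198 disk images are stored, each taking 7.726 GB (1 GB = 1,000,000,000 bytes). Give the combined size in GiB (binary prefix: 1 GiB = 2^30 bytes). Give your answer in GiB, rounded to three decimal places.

Total = 198 × 7.726 GB = 1529.748 GB
= 1529.748 × 1,000,000,000 bytes = 1,529,748,000,000 bytes
1 GiB = 1,073,741,824 bytes
1,529,748,000,000 / 1,073,741,824 = 1,424.689 GiB

1,424.689 GiB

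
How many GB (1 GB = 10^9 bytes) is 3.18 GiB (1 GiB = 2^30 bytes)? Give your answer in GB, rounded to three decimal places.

3.414 GB

3.18 GiB × 1,073,741,824 bytes/GiB = 3,414,499,000.32 bytes
1 GB = 1,000,000,000 bytes
3,414,499,000.32 / 1,000,000,000 = 3.414 GB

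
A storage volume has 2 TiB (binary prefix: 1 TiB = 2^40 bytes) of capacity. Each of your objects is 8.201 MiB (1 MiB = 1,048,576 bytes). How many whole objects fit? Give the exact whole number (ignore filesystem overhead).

255,719

Capacity: 2 TiB = 2,199,023,255,552 bytes
Per item: 8.201 MiB = 8,599,371.776 bytes
⌊2,199,023,255,552 / 8,599,371.776⌋ = 255,719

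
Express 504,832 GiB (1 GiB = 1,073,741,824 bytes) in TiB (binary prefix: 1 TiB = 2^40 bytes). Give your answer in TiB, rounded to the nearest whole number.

504,832 GiB = 504,832 × 2^30 bytes = 542,059,232,493,568 bytes
1 TiB = 2^40 bytes = 1,099,511,627,776 bytes
542,059,232,493,568 / 1,099,511,627,776 = 493 TiB

493 TiB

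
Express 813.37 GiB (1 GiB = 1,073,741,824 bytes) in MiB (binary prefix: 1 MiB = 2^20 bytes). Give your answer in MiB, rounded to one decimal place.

813.37 GiB × 1,073,741,824 bytes/GiB = 873,349,387,386.88 bytes
1 MiB = 2^20 bytes = 1,048,576 bytes
873,349,387,386.88 / 1,048,576 = 832,890.9 MiB

832,890.9 MiB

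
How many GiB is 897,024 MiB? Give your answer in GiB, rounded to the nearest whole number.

876 GiB

897,024 MiB × 1,048,576 bytes/MiB = 940,597,837,824 bytes
1 GiB = 1,073,741,824 bytes
940,597,837,824 / 1,073,741,824 = 876 GiB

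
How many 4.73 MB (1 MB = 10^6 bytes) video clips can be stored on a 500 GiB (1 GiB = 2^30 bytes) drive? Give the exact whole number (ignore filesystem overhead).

113,503

Capacity: 500 GiB = 536,870,912,000 bytes
Per item: 4.73 MB = 4,730,000 bytes
⌊536,870,912,000 / 4,730,000⌋ = 113,503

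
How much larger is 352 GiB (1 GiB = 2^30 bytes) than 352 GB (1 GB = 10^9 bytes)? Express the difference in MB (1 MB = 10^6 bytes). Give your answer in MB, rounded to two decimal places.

352 GiB = 352 × 1,073,741,824 = 377,957,122,048 bytes
352 GB = 352 × 1,000,000,000 = 352,000,000,000 bytes
difference = 25,957,122,048 bytes
25,957,122,048 / 1,000,000 = 25,957.12 MB

25,957.12 MB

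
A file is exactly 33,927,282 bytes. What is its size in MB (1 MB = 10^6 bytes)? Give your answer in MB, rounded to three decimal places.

33.927 MB

33,927,282 bytes given.
1 MB = 1,000,000 bytes
33,927,282 / 1,000,000 = 33.927 MB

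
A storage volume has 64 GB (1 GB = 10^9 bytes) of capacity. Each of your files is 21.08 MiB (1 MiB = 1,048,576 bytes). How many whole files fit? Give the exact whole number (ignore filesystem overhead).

Capacity: 64 GB = 64,000,000,000 bytes
Per item: 21.08 MiB = 22,103,982.08 bytes
⌊64,000,000,000 / 22,103,982.08⌋ = 2,895

2,895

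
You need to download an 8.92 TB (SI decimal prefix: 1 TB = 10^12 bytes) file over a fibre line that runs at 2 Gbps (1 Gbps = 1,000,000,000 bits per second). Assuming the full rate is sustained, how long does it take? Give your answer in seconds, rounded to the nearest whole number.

35,680 seconds

8.92 TB = 8,920,000,000,000 bytes = 71,360,000,000,000 bits
2 Gbps = 2,000,000,000 bits/s
time = 71,360,000,000,000 / 2,000,000,000 = 35,680 s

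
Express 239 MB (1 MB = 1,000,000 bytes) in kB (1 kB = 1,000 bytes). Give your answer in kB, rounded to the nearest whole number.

239,000 kB

239 MB = 239 × 10^6 bytes = 239,000,000 bytes
1 kB = 10^3 bytes = 1,000 bytes
239,000,000 / 1,000 = 239,000 kB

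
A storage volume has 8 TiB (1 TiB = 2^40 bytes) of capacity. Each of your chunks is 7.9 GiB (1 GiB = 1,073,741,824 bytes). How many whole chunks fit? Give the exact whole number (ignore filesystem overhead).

1,036

Capacity: 8 TiB = 8,796,093,022,208 bytes
Per item: 7.9 GiB = 8,482,560,409.6 bytes
⌊8,796,093,022,208 / 8,482,560,409.6⌋ = 1,036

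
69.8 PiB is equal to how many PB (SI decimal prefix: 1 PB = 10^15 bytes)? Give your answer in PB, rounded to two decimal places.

78.59 PB

69.8 PiB × 1,125,899,906,842,624 bytes/PiB = 78,587,813,497,615,155.2 bytes
1 PB = 1,000,000,000,000,000 bytes
78,587,813,497,615,155.2 / 1,000,000,000,000,000 = 78.59 PB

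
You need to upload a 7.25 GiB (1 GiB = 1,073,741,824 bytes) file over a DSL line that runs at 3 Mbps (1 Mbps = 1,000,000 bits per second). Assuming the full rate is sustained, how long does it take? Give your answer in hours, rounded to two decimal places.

7.25 GiB = 7,784,628,224 bytes = 62,277,025,792 bits
3 Mbps = 3,000,000 bits/s
time = 62,277,025,792 / 3,000,000 = 20,759.0086 s
20,759.0086 s / 3600 = 5.77 hours

5.77 hours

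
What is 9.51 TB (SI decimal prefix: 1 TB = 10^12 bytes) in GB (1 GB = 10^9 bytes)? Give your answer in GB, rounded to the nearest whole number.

9,510 GB

9.51 TB = 9.51 × 10^12 bytes = 9,510,000,000,000 bytes
1 GB = 10^9 bytes = 1,000,000,000 bytes
9,510,000,000,000 / 1,000,000,000 = 9,510 GB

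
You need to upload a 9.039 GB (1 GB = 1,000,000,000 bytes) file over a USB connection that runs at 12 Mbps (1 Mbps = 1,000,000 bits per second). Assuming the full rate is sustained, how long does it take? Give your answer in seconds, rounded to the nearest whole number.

6,026 seconds

9.039 GB = 9,039,000,000 bytes = 72,312,000,000 bits
12 Mbps = 12,000,000 bits/s
time = 72,312,000,000 / 12,000,000 = 6,026 s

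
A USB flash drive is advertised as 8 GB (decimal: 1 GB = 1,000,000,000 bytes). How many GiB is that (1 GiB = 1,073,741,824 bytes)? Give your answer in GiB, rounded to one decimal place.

8 GB = 8 × 10^9 bytes = 8,000,000,000 bytes
1 GiB = 2^30 bytes = 1,073,741,824 bytes
8,000,000,000 / 1,073,741,824 = 7.5 GiB

7.5 GiB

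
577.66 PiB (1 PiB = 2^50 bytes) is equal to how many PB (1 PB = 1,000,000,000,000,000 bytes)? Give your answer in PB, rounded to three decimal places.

650.387 PB

577.66 PiB = 577.66 × 2^50 bytes = 650,387,340,186,710,179.84 bytes
1 PB = 1,000,000,000,000,000 bytes
650,387,340,186,710,179.84 / 1,000,000,000,000,000 = 650.387 PB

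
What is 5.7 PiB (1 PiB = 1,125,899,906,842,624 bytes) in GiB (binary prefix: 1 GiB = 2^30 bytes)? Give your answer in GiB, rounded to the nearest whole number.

5.7 PiB × 1,125,899,906,842,624 bytes/PiB = 6,417,629,469,002,956.8 bytes
1 GiB = 1,073,741,824 bytes
6,417,629,469,002,956.8 / 1,073,741,824 = 5,976,883 GiB

5,976,883 GiB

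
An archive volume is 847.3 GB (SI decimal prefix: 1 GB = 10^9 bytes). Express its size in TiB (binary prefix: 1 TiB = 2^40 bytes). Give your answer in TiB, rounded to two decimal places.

0.77 TiB

847.3 GB × 1,000,000,000 bytes/GB = 847,300,000,000 bytes
1 TiB = 2^40 bytes = 1,099,511,627,776 bytes
847,300,000,000 / 1,099,511,627,776 = 0.77 TiB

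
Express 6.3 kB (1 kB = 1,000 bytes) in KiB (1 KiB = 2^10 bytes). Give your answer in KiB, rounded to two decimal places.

6.3 kB = 6.3 × 10^3 bytes = 6,300 bytes
1 KiB = 1,024 bytes
6,300 / 1,024 = 6.15 KiB

6.15 KiB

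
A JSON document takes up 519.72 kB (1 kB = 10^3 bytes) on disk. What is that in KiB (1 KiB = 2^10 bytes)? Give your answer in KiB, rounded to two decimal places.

519.72 kB × 1,000 bytes/kB = 519,720 bytes
1 KiB = 2^10 bytes = 1,024 bytes
519,720 / 1,024 = 507.54 KiB

507.54 KiB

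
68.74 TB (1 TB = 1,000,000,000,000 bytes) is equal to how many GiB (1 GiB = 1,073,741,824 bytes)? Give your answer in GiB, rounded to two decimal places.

64,019.11 GiB

68.74 TB = 68.74 × 10^12 bytes = 68,740,000,000,000 bytes
1 GiB = 2^30 bytes = 1,073,741,824 bytes
68,740,000,000,000 / 1,073,741,824 = 64,019.11 GiB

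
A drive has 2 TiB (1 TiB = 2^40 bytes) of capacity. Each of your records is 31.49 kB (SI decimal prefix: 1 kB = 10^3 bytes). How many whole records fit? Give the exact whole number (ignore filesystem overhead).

Capacity: 2 TiB = 2,199,023,255,552 bytes
Per item: 31.49 kB = 31,490 bytes
⌊2,199,023,255,552 / 31,490⌋ = 69,832,431

69,832,431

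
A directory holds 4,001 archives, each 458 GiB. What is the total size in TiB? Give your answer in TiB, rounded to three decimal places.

1,789.510 TiB

Total = 4,001 × 458 GiB = 1,832,458 GiB
= 1,832,458 × 1,073,741,824 bytes = 1,967,586,795,323,392 bytes
1 TiB = 1,099,511,627,776 bytes
1,967,586,795,323,392 / 1,099,511,627,776 = 1,789.510 TiB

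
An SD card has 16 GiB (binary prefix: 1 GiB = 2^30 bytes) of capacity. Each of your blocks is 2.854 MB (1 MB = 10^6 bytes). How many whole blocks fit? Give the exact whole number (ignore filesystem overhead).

Capacity: 16 GiB = 17,179,869,184 bytes
Per item: 2.854 MB = 2,854,000 bytes
⌊17,179,869,184 / 2,854,000⌋ = 6,019

6,019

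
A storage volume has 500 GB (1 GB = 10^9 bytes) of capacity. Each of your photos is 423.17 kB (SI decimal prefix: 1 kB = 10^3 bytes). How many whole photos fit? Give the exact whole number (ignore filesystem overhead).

Capacity: 500 GB = 500,000,000,000 bytes
Per item: 423.17 kB = 423,170 bytes
⌊500,000,000,000 / 423,170⌋ = 1,181,558

1,181,558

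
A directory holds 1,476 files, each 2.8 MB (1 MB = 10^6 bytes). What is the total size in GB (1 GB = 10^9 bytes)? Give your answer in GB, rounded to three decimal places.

Total = 1,476 × 2.8 MB = 4132.8 MB
= 4132.8 × 1,000,000 bytes = 4,132,800,000 bytes
1 GB = 1,000,000,000 bytes
4,132,800,000 / 1,000,000,000 = 4.133 GB

4.133 GB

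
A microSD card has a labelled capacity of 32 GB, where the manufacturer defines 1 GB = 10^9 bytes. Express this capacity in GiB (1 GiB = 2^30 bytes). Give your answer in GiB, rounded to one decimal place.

32 GB = 32 × 10^9 bytes = 32,000,000,000 bytes
1 GiB = 1,073,741,824 bytes
32,000,000,000 / 1,073,741,824 = 29.8 GiB

29.8 GiB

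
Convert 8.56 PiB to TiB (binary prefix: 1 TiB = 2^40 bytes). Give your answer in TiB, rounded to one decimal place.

8,765.4 TiB

8.56 PiB = 8.56 × 2^50 bytes = 9,637,703,202,572,861.44 bytes
1 TiB = 2^40 bytes = 1,099,511,627,776 bytes
9,637,703,202,572,861.44 / 1,099,511,627,776 = 8,765.4 TiB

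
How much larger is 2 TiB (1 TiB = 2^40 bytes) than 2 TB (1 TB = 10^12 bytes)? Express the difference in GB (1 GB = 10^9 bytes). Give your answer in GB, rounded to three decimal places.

2 TiB = 2 × 1,099,511,627,776 = 2,199,023,255,552 bytes
2 TB = 2 × 1,000,000,000,000 = 2,000,000,000,000 bytes
difference = 199,023,255,552 bytes
199,023,255,552 / 1,000,000,000 = 199.023 GB

199.023 GB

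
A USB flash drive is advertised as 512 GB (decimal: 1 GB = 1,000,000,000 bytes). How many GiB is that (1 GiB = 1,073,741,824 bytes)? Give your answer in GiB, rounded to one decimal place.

476.8 GiB

512 GB = 512 × 10^9 bytes = 512,000,000,000 bytes
1 GiB = 1,073,741,824 bytes
512,000,000,000 / 1,073,741,824 = 476.8 GiB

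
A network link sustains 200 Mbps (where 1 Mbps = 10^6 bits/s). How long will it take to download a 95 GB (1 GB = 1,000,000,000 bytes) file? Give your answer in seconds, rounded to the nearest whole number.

95 GB = 95,000,000,000 bytes = 760,000,000,000 bits
200 Mbps = 200,000,000 bits/s
time = 760,000,000,000 / 200,000,000 = 3,800 s

3,800 seconds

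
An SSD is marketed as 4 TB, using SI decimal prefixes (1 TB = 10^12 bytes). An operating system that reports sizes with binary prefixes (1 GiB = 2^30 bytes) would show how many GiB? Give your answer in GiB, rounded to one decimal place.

3,725.3 GiB

4 TB × 1,000,000,000,000 bytes/TB = 4,000,000,000,000 bytes
1 GiB = 1,073,741,824 bytes
4,000,000,000,000 / 1,073,741,824 = 3,725.3 GiB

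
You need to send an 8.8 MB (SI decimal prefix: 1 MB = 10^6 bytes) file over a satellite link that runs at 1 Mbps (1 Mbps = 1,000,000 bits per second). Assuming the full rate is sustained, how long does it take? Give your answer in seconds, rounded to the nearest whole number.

8.8 MB = 8,800,000 bytes = 70,400,000 bits
1 Mbps = 1,000,000 bits/s
time = 70,400,000 / 1,000,000 = 70 s

70 seconds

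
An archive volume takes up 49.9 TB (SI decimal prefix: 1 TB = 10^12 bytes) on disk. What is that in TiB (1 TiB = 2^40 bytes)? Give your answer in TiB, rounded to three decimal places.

49.9 TB = 49.9 × 10^12 bytes = 49,900,000,000,000 bytes
1 TiB = 1,099,511,627,776 bytes
49,900,000,000,000 / 1,099,511,627,776 = 45.384 TiB

45.384 TiB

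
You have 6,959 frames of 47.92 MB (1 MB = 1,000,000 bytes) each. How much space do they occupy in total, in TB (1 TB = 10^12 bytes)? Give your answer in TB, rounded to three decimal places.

Total = 6,959 × 47.92 MB = 333475.28 MB
= 333475.28 × 1,000,000 bytes = 333,475,280,000 bytes
1 TB = 1,000,000,000,000 bytes
333,475,280,000 / 1,000,000,000,000 = 0.333 TB

0.333 TB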